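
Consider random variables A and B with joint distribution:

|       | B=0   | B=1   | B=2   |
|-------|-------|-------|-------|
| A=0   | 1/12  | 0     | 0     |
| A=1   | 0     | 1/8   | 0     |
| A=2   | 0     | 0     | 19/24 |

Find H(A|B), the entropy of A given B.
Marginal P(B) (column sums):
  P(B=0) = 1/12 + 0 + 0 = 1/12
  P(B=1) = 0 + 1/8 + 0 = 1/8
  P(B=2) = 0 + 0 + 19/24 = 19/24

H(A|B) = -Σ P(A,B)·log₂ P(A|B), where P(A|B) = P(A,B) / P(B)
  (cells with P(A,B) = 0 contribute 0)
  (A=0,B=0): P(A|B) = (1/12)/(1/12) = 1;  -(1/12)·log₂(1) = 0.0000
  (A=1,B=1): P(A|B) = (1/8)/(1/8) = 1;  -(1/8)·log₂(1) = 0.0000
  (A=2,B=2): P(A|B) = (19/24)/(19/24) = 1;  -(19/24)·log₂(1) = 0.0000
H(A|B) = 0.0000 + 0.0000 + 0.0000
  = 0.0000 bits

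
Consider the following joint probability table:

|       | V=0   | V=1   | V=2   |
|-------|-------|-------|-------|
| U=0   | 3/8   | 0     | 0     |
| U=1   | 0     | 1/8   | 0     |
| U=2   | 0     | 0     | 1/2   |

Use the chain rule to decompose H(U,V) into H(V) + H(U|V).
By the chain rule: H(U,V) = H(V) + H(U|V)

Marginal P(V) (column sums):
  P(V=0) = 3/8 + 0 + 0 = 3/8
  P(V=1) = 0 + 1/8 + 0 = 1/8
  P(V=2) = 0 + 0 + 1/2 = 1/2
H(V) = -[(3/8)·log₂(3/8) + (1/8)·log₂(1/8) + (1/2)·log₂(1/2)]
  = 0.5306 + 0.3750 + 0.5000
  = 1.4056 bits
H(U|V) = -Σ P(U,V)·log₂ P(U|V), where P(U|V) = P(U,V) / P(V)
  (cells with P(U,V) = 0 contribute 0)
  (U=0,V=0): P(U|V) = (3/8)/(3/8) = 1;  -(3/8)·log₂(1) = 0.0000
  (U=1,V=1): P(U|V) = (1/8)/(1/8) = 1;  -(1/8)·log₂(1) = 0.0000
  (U=2,V=2): P(U|V) = (1/2)/(1/2) = 1;  -(1/2)·log₂(1) = 0.0000
H(U|V) = 0.0000 + 0.0000 + 0.0000
  = 0.0000 bits

H(U,V) = H(V) + H(U|V) = 1.4056 + 0.0000 = 1.4056 bits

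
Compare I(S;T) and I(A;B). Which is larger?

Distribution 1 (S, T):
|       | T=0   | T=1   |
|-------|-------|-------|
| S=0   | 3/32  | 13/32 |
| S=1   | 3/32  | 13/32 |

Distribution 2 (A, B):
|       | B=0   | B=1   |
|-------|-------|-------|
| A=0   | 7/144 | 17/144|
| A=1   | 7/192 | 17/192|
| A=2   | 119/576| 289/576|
Distribution 1 (S, T):
Marginal P(S) (row sums):
  P(S=0) = 3/32 + 13/32 = 1/2
  P(S=1) = 3/32 + 13/32 = 1/2
Marginal P(T) (column sums):
  P(T=0) = 3/32 + 3/32 = 3/16
  P(T=1) = 13/32 + 13/32 = 13/16

H(S) = -[(1/2)·log₂(1/2) + (1/2)·log₂(1/2)]
  = 0.5000 + 0.5000
  = 1.0000 bits
H(T) = -[(3/16)·log₂(3/16) + (13/16)·log₂(13/16)]
  = 0.4528 + 0.2434
  = 0.6962 bits
H(S,T) = -[(3/32)·log₂(3/32) + (13/32)·log₂(13/32) + (3/32)·log₂(3/32) + (13/32)·log₂(13/32)]
  = 0.3202 + 0.5279 + 0.3202 + 0.5279
  = 1.6962 bits

I(S;T) = H(S) + H(T) - H(S,T)
  = 1.0000 + 0.6962 - 1.6962
  = 0.0000 bits

Distribution 2 (A, B):
Marginal P(A) (row sums):
  P(A=0) = 7/144 + 17/144 = 1/6
  P(A=1) = 7/192 + 17/192 = 1/8
  P(A=2) = 119/576 + 289/576 = 17/24
Marginal P(B) (column sums):
  P(B=0) = 7/144 + 7/192 + 119/576 = 7/24
  P(B=1) = 17/144 + 17/192 + 289/576 = 17/24

H(A) = -[(1/6)·log₂(1/6) + (1/8)·log₂(1/8) + (17/24)·log₂(17/24)]
  = 0.4308 + 0.3750 + 0.3524
  = 1.1582 bits
H(B) = -[(7/24)·log₂(7/24) + (17/24)·log₂(17/24)]
  = 0.5185 + 0.3524
  = 0.8709 bits
H(A,B) = -[(7/144)·log₂(7/144) + (17/144)·log₂(17/144) + (7/192)·log₂(7/192) + (17/192)·log₂(17/192) + (119/576)·log₂(119/576) + (289/576)·log₂(289/576)]
  = 0.2121 + 0.3639 + 0.1742 + 0.3097 + 0.4700 + 0.4992
  = 2.0291 bits

I(A;B) = H(A) + H(B) - H(A,B)
  = 1.1582 + 0.8709 - 2.0291
  = 0.0000 bits

Both joint tables factor as the product of their marginals, so I(S;T) = I(A;B) = 0 bits: neither is larger (both pairs are independent).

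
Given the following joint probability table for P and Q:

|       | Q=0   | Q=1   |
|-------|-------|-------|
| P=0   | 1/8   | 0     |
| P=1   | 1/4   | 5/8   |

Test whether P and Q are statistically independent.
Marginal P(P) (row sums):
  P(P=0) = 1/8 + 0 = 1/8
  P(P=1) = 1/4 + 5/8 = 7/8
Marginal P(Q) (column sums):
  P(Q=0) = 1/8 + 1/4 = 3/8
  P(Q=1) = 0 + 5/8 = 5/8

P and Q are independent iff P(P=i,Q=j) = P(P=i)·P(Q=j) for every cell.
  P(P=0)·P(Q=0) = 1/8 × 3/8 = 3/64, but P(P=0,Q=0) = 1/8 ✗

No, P and Q are not independent. Quantitatively, I(P;Q) > 0:

H(P) = -[(1/8)·log₂(1/8) + (7/8)·log₂(7/8)]
  = 0.3750 + 0.1686
  = 0.5436 bits
H(Q) = -[(3/8)·log₂(3/8) + (5/8)·log₂(5/8)]
  = 0.5306 + 0.4238
  = 0.9544 bits
H(P,Q) = -[(1/8)·log₂(1/8) + (1/4)·log₂(1/4) + (5/8)·log₂(5/8)]
  = 0.3750 + 0.5000 + 0.4238
  = 1.2988 bits
I(P;Q) = H(P) + H(Q) - H(P,Q) = 0.5436 + 0.9544 - 1.2988 = 0.1992 bits > 0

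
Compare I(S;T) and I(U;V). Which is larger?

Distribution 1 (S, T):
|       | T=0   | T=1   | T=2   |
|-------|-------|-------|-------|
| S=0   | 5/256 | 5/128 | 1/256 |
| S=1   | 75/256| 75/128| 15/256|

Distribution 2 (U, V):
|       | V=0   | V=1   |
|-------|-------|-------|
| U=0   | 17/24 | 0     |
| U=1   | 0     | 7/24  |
Distribution 1 (S, T):
Marginal P(S) (row sums):
  P(S=0) = 5/256 + 5/128 + 1/256 = 1/16
  P(S=1) = 75/256 + 75/128 + 15/256 = 15/16
Marginal P(T) (column sums):
  P(T=0) = 5/256 + 75/256 = 5/16
  P(T=1) = 5/128 + 75/128 = 5/8
  P(T=2) = 1/256 + 15/256 = 1/16

H(S) = -[(1/16)·log₂(1/16) + (15/16)·log₂(15/16)]
  = 0.2500 + 0.0873
  = 0.3373 bits
H(T) = -[(5/16)·log₂(5/16) + (5/8)·log₂(5/8) + (1/16)·log₂(1/16)]
  = 0.5244 + 0.4238 + 0.2500
  = 1.1982 bits
H(S,T) = -[(5/256)·log₂(5/256) + (5/128)·log₂(5/128) + (1/256)·log₂(1/256) + (75/256)·log₂(75/256) + (75/128)·log₂(75/128) + (15/256)·log₂(15/256)]
  = 0.1109 + 0.1827 + 0.0313 + 0.5189 + 0.4519 + 0.2398
  = 1.5355 bits

I(S;T) = H(S) + H(T) - H(S,T)
  = 0.3373 + 1.1982 - 1.5355
  = 0.0000 bits

Distribution 2 (U, V):
Marginal P(U) (row sums):
  P(U=0) = 17/24 + 0 = 17/24
  P(U=1) = 0 + 7/24 = 7/24
Marginal P(V) (column sums):
  P(V=0) = 17/24 + 0 = 17/24
  P(V=1) = 0 + 7/24 = 7/24

H(U) = -[(17/24)·log₂(17/24) + (7/24)·log₂(7/24)]
  = 0.3524 + 0.5185
  = 0.8709 bits
H(V) = -[(17/24)·log₂(17/24) + (7/24)·log₂(7/24)]
  = 0.3524 + 0.5185
  = 0.8709 bits
H(U,V) = -[(17/24)·log₂(17/24) + (7/24)·log₂(7/24)]
  = 0.3524 + 0.5185
  = 0.8709 bits

I(U;V) = H(U) + H(V) - H(U,V)
  = 0.8709 + 0.8709 - 0.8709
  = 0.8709 bits

I(U;V) = 0.8709 bits > I(S;T) = 0.0000 bits, so (U, V) has the higher mutual information (stronger dependence).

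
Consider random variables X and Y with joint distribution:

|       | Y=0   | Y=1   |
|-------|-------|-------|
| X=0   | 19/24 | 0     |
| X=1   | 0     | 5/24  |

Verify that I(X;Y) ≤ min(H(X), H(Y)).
Marginal P(X) (row sums):
  P(X=0) = 19/24 + 0 = 19/24
  P(X=1) = 0 + 5/24 = 5/24
Marginal P(Y) (column sums):
  P(Y=0) = 19/24 + 0 = 19/24
  P(Y=1) = 0 + 5/24 = 5/24

H(X) = -[(19/24)·log₂(19/24) + (5/24)·log₂(5/24)]
  = 0.2668 + 0.4715
  = 0.7383 bits
H(Y) = -[(19/24)·log₂(19/24) + (5/24)·log₂(5/24)]
  = 0.2668 + 0.4715
  = 0.7383 bits
H(X,Y) = -[(19/24)·log₂(19/24) + (5/24)·log₂(5/24)]
  = 0.2668 + 0.4715
  = 0.7383 bits

I(X;Y) = H(X) + H(Y) - H(X,Y)
  = 0.7383 + 0.7383 - 0.7383
  = 0.7383 bits

min(H(X), H(Y)) = min(0.7383, 0.7383) = 0.7383 bits
Since 0.7383 ≤ 0.7383, the bound is satisfied ✓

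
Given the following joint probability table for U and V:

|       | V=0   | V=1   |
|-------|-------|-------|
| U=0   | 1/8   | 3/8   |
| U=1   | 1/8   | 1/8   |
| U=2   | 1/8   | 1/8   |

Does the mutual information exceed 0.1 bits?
Marginal P(U) (row sums):
  P(U=0) = 1/8 + 3/8 = 1/2
  P(U=1) = 1/8 + 1/8 = 1/4
  P(U=2) = 1/8 + 1/8 = 1/4
Marginal P(V) (column sums):
  P(V=0) = 1/8 + 1/8 + 1/8 = 3/8
  P(V=1) = 3/8 + 1/8 + 1/8 = 5/8

H(U) = -[(1/2)·log₂(1/2) + (1/4)·log₂(1/4) + (1/4)·log₂(1/4)]
  = 0.5000 + 0.5000 + 0.5000
  = 1.5000 bits
H(V) = -[(3/8)·log₂(3/8) + (5/8)·log₂(5/8)]
  = 0.5306 + 0.4238
  = 0.9544 bits
H(U,V) = -[(1/8)·log₂(1/8) + (3/8)·log₂(3/8) + (1/8)·log₂(1/8) + (1/8)·log₂(1/8) + (1/8)·log₂(1/8) + (1/8)·log₂(1/8)]
  = 0.3750 + 0.5306 + 0.3750 + 0.3750 + 0.3750 + 0.3750
  = 2.4056 bits

I(U;V) = H(U) + H(V) - H(U,V)
  = 1.5000 + 0.9544 - 2.4056
  = 0.0488 bits

No. I(U;V) = 0.0488 bits, which is ≤ 0.1 bits.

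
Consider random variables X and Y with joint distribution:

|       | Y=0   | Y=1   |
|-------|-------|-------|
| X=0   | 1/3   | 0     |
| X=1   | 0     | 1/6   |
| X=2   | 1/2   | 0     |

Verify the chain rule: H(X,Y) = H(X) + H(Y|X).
Left side:
H(X,Y) = -[(1/3)·log₂(1/3) + (1/6)·log₂(1/6) + (1/2)·log₂(1/2)]
  = 0.5283 + 0.4308 + 0.5000
  = 1.4591 bits

Right side:
Marginal P(X) (row sums):
  P(X=0) = 1/3 + 0 = 1/3
  P(X=1) = 0 + 1/6 = 1/6
  P(X=2) = 1/2 + 0 = 1/2
H(X) = -[(1/3)·log₂(1/3) + (1/6)·log₂(1/6) + (1/2)·log₂(1/2)]
  = 0.5283 + 0.4308 + 0.5000
  = 1.4591 bits
H(Y|X) = -Σ P(X,Y)·log₂ P(Y|X), where P(Y|X) = P(X,Y) / P(X)
  (cells with P(X,Y) = 0 contribute 0)
  (X=0,Y=0): P(Y|X) = (1/3)/(1/3) = 1;  -(1/3)·log₂(1) = 0.0000
  (X=1,Y=1): P(Y|X) = (1/6)/(1/6) = 1;  -(1/6)·log₂(1) = 0.0000
  (X=2,Y=0): P(Y|X) = (1/2)/(1/2) = 1;  -(1/2)·log₂(1) = 0.0000
H(Y|X) = 0.0000 + 0.0000 + 0.0000
  = 0.0000 bits
H(X) + H(Y|X) = 1.4591 + 0.0000 = 1.4591 bits

Both sides equal 1.4591 bits, so the chain rule holds ✓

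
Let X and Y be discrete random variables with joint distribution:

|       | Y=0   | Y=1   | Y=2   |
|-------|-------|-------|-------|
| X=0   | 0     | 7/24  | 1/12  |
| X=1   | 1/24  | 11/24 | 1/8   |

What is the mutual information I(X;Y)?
Marginal P(X) (row sums):
  P(X=0) = 0 + 7/24 + 1/12 = 3/8
  P(X=1) = 1/24 + 11/24 + 1/8 = 5/8
Marginal P(Y) (column sums):
  P(Y=0) = 0 + 1/24 = 1/24
  P(Y=1) = 7/24 + 11/24 = 3/4
  P(Y=2) = 1/12 + 1/8 = 5/24

H(X) = -[(3/8)·log₂(3/8) + (5/8)·log₂(5/8)]
  = 0.5306 + 0.4238
  = 0.9544 bits
H(Y) = -[(1/24)·log₂(1/24) + (3/4)·log₂(3/4) + (5/24)·log₂(5/24)]
  = 0.1910 + 0.3113 + 0.4715
  = 0.9738 bits
H(X,Y) = -[(7/24)·log₂(7/24) + (1/12)·log₂(1/12) + (1/24)·log₂(1/24) + (11/24)·log₂(11/24) + (1/8)·log₂(1/8)]
  = 0.5185 + 0.2987 + 0.1910 + 0.5159 + 0.3750
  = 1.8991 bits

I(X;Y) = H(X) + H(Y) - H(X,Y)
  = 0.9544 + 0.9738 - 1.8991
  = 0.0291 bits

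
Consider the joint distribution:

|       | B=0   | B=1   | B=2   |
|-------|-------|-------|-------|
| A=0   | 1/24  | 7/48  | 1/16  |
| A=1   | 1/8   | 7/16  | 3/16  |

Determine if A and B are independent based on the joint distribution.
Marginal P(A) (row sums):
  P(A=0) = 1/24 + 7/48 + 1/16 = 1/4
  P(A=1) = 1/8 + 7/16 + 3/16 = 3/4
Marginal P(B) (column sums):
  P(B=0) = 1/24 + 1/8 = 1/6
  P(B=1) = 7/48 + 7/16 = 7/12
  P(B=2) = 1/16 + 3/16 = 1/4

A and B are independent iff P(A=i,B=j) = P(A=i)·P(B=j) for every cell.
  P(A=0)·P(B=0) = 1/4 × 1/6 = 1/24 = P(A=0,B=0) ✓
  P(A=0)·P(B=1) = 1/4 × 7/12 = 7/48 = P(A=0,B=1) ✓
  P(A=0)·P(B=2) = 1/4 × 1/4 = 1/16 = P(A=0,B=2) ✓
  P(A=1)·P(B=0) = 3/4 × 1/6 = 1/8 = P(A=1,B=0) ✓
  P(A=1)·P(B=1) = 3/4 × 7/12 = 7/16 = P(A=1,B=1) ✓
  P(A=1)·P(B=2) = 3/4 × 1/4 = 3/16 = P(A=1,B=2) ✓

Yes, A and B are independent: every cell factors, so I(A;B) = 0 bits.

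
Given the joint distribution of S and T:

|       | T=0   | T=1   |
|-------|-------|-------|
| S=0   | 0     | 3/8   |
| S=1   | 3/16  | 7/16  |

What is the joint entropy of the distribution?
H(S,T) = -Σ P(S,T) log₂ P(S,T), summed over the non-zero cells:
H(S,T) = -[(3/8)·log₂(3/8) + (3/16)·log₂(3/16) + (7/16)·log₂(7/16)]
  = 0.5306 + 0.4528 + 0.5218
  = 1.5052 bits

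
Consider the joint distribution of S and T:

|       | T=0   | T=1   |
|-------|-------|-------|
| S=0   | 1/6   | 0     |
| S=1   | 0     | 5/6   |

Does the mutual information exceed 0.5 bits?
Marginal P(S) (row sums):
  P(S=0) = 1/6 + 0 = 1/6
  P(S=1) = 0 + 5/6 = 5/6
Marginal P(T) (column sums):
  P(T=0) = 1/6 + 0 = 1/6
  P(T=1) = 0 + 5/6 = 5/6

H(S) = -[(1/6)·log₂(1/6) + (5/6)·log₂(5/6)]
  = 0.4308 + 0.2192
  = 0.6500 bits
H(T) = -[(1/6)·log₂(1/6) + (5/6)·log₂(5/6)]
  = 0.4308 + 0.2192
  = 0.6500 bits
H(S,T) = -[(1/6)·log₂(1/6) + (5/6)·log₂(5/6)]
  = 0.4308 + 0.2192
  = 0.6500 bits

I(S;T) = H(S) + H(T) - H(S,T)
  = 0.6500 + 0.6500 - 0.6500
  = 0.6500 bits

Yes. I(S;T) = 0.6500 bits, which is > 0.5 bits.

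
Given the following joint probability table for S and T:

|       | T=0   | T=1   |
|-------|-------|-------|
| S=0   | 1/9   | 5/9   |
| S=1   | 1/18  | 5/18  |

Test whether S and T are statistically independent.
Marginal P(S) (row sums):
  P(S=0) = 1/9 + 5/9 = 2/3
  P(S=1) = 1/18 + 5/18 = 1/3
Marginal P(T) (column sums):
  P(T=0) = 1/9 + 1/18 = 1/6
  P(T=1) = 5/9 + 5/18 = 5/6

S and T are independent iff P(S=i,T=j) = P(S=i)·P(T=j) for every cell.
  P(S=0)·P(T=0) = 2/3 × 1/6 = 1/9 = P(S=0,T=0) ✓
  P(S=0)·P(T=1) = 2/3 × 5/6 = 5/9 = P(S=0,T=1) ✓
  P(S=1)·P(T=0) = 1/3 × 1/6 = 1/18 = P(S=1,T=0) ✓
  P(S=1)·P(T=1) = 1/3 × 5/6 = 5/18 = P(S=1,T=1) ✓

Yes, S and T are independent: every cell factors, so I(S;T) = 0 bits.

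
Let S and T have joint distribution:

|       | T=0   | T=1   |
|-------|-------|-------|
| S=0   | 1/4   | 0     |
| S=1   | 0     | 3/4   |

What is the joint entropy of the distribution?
H(S,T) = -Σ P(S,T) log₂ P(S,T), summed over the non-zero cells:
H(S,T) = -[(1/4)·log₂(1/4) + (3/4)·log₂(3/4)]
  = 0.5000 + 0.3113
  = 0.8113 bits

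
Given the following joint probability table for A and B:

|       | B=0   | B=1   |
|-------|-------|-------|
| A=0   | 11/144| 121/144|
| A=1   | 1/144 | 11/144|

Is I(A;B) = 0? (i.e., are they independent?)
Marginal P(A) (row sums):
  P(A=0) = 11/144 + 121/144 = 11/12
  P(A=1) = 1/144 + 11/144 = 1/12
Marginal P(B) (column sums):
  P(B=0) = 11/144 + 1/144 = 1/12
  P(B=1) = 121/144 + 11/144 = 11/12

A and B are independent iff P(A=i,B=j) = P(A=i)·P(B=j) for every cell.
  P(A=0)·P(B=0) = 11/12 × 1/12 = 11/144 = P(A=0,B=0) ✓
  P(A=0)·P(B=1) = 11/12 × 11/12 = 121/144 = P(A=0,B=1) ✓
  P(A=1)·P(B=0) = 1/12 × 1/12 = 1/144 = P(A=1,B=0) ✓
  P(A=1)·P(B=1) = 1/12 × 11/12 = 11/144 = P(A=1,B=1) ✓

Yes, A and B are independent: every cell factors, so I(A;B) = 0 bits.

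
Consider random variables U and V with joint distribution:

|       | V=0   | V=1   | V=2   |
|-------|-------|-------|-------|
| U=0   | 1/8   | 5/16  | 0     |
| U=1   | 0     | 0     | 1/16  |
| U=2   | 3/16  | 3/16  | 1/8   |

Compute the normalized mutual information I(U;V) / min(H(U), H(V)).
Marginal P(U) (row sums):
  P(U=0) = 1/8 + 5/16 + 0 = 7/16
  P(U=1) = 0 + 0 + 1/16 = 1/16
  P(U=2) = 3/16 + 3/16 + 1/8 = 1/2
Marginal P(V) (column sums):
  P(V=0) = 1/8 + 0 + 3/16 = 5/16
  P(V=1) = 5/16 + 0 + 3/16 = 1/2
  P(V=2) = 0 + 1/16 + 1/8 = 3/16

H(U) = -[(7/16)·log₂(7/16) + (1/16)·log₂(1/16) + (1/2)·log₂(1/2)]
  = 0.5218 + 0.2500 + 0.5000
  = 1.2718 bits
H(V) = -[(5/16)·log₂(5/16) + (1/2)·log₂(1/2) + (3/16)·log₂(3/16)]
  = 0.5244 + 0.5000 + 0.4528
  = 1.4772 bits
H(U,V) = -[(1/8)·log₂(1/8) + (5/16)·log₂(5/16) + (1/16)·log₂(1/16) + (3/16)·log₂(3/16) + (3/16)·log₂(3/16) + (1/8)·log₂(1/8)]
  = 0.3750 + 0.5244 + 0.2500 + 0.4528 + 0.4528 + 0.3750
  = 2.4300 bits

I(U;V) = H(U) + H(V) - H(U,V)
  = 1.2718 + 1.4772 - 2.4300
  = 0.3190 bits

min(H(U), H(V)) = min(1.2718, 1.4772) = 1.2718 bits
Normalized MI = 0.3190 / 1.2718 = 0.2508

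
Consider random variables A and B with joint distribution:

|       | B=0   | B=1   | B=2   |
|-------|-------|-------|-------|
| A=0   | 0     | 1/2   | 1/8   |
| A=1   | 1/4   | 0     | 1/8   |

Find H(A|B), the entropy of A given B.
Marginal P(B) (column sums):
  P(B=0) = 0 + 1/4 = 1/4
  P(B=1) = 1/2 + 0 = 1/2
  P(B=2) = 1/8 + 1/8 = 1/4

H(A|B) = -Σ P(A,B)·log₂ P(A|B), where P(A|B) = P(A,B) / P(B)
  (cells with P(A,B) = 0 contribute 0)
  (A=0,B=1): P(A|B) = (1/2)/(1/2) = 1;  -(1/2)·log₂(1) = 0.0000
  (A=0,B=2): P(A|B) = (1/8)/(1/4) = 1/2;  -(1/8)·log₂(1/2) = 0.1250
  (A=1,B=0): P(A|B) = (1/4)/(1/4) = 1;  -(1/4)·log₂(1) = 0.0000
  (A=1,B=2): P(A|B) = (1/8)/(1/4) = 1/2;  -(1/8)·log₂(1/2) = 0.1250
H(A|B) = 0.0000 + 0.1250 + 0.0000 + 0.1250
  = 0.2500 bits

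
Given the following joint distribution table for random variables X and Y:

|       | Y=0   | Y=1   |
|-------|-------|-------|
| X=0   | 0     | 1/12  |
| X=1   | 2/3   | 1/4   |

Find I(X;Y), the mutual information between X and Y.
Marginal P(X) (row sums):
  P(X=0) = 0 + 1/12 = 1/12
  P(X=1) = 2/3 + 1/4 = 11/12
Marginal P(Y) (column sums):
  P(Y=0) = 0 + 2/3 = 2/3
  P(Y=1) = 1/12 + 1/4 = 1/3

H(X) = -[(1/12)·log₂(1/12) + (11/12)·log₂(11/12)]
  = 0.2987 + 0.1151
  = 0.4138 bits
H(Y) = -[(2/3)·log₂(2/3) + (1/3)·log₂(1/3)]
  = 0.3900 + 0.5283
  = 0.9183 bits
H(X,Y) = -[(1/12)·log₂(1/12) + (2/3)·log₂(2/3) + (1/4)·log₂(1/4)]
  = 0.2987 + 0.3900 + 0.5000
  = 1.1887 bits

I(X;Y) = H(X) + H(Y) - H(X,Y)
  = 0.4138 + 0.9183 - 1.1887
  = 0.1434 bits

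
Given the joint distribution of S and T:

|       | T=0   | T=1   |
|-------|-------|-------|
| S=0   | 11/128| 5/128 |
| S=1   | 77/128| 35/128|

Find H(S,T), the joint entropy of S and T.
H(S,T) = -Σ P(S,T) log₂ P(S,T), summed over the non-zero cells:
H(S,T) = -[(11/128)·log₂(11/128) + (5/128)·log₂(5/128) + (77/128)·log₂(77/128) + (35/128)·log₂(35/128)]
  = 0.3043 + 0.1827 + 0.4411 + 0.5115
  = 1.4396 bits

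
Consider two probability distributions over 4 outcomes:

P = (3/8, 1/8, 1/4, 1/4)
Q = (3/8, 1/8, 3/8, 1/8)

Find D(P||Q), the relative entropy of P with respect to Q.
D(P||Q) = Σ P(i) log₂(P(i)/Q(i))
  i=0: (3/8) × log₂((3/8)/(3/8)) = (3/8) × log₂(1) = 0.0000
  i=1: (1/8) × log₂((1/8)/(1/8)) = (1/8) × log₂(1) = 0.0000
  i=2: (1/4) × log₂((1/4)/(3/8)) = (1/4) × log₂(2/3) = -0.1462
  i=3: (1/4) × log₂((1/4)/(1/8)) = (1/4) × log₂(2) = 0.2500
D(P||Q) = 0.0000 + 0.0000 - 0.1462 + 0.2500
  = 0.1038 bits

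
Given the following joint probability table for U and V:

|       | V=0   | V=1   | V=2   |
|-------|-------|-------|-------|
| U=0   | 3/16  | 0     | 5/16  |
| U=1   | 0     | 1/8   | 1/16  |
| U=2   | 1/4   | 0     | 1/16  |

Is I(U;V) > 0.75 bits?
Marginal P(U) (row sums):
  P(U=0) = 3/16 + 0 + 5/16 = 1/2
  P(U=1) = 0 + 1/8 + 1/16 = 3/16
  P(U=2) = 1/4 + 0 + 1/16 = 5/16
Marginal P(V) (column sums):
  P(V=0) = 3/16 + 0 + 1/4 = 7/16
  P(V=1) = 0 + 1/8 + 0 = 1/8
  P(V=2) = 5/16 + 1/16 + 1/16 = 7/16

H(U) = -[(1/2)·log₂(1/2) + (3/16)·log₂(3/16) + (5/16)·log₂(5/16)]
  = 0.5000 + 0.4528 + 0.5244
  = 1.4772 bits
H(V) = -[(7/16)·log₂(7/16) + (1/8)·log₂(1/8) + (7/16)·log₂(7/16)]
  = 0.5218 + 0.3750 + 0.5218
  = 1.4186 bits
H(U,V) = -[(3/16)·log₂(3/16) + (5/16)·log₂(5/16) + (1/8)·log₂(1/8) + (1/16)·log₂(1/16) + (1/4)·log₂(1/4) + (1/16)·log₂(1/16)]
  = 0.4528 + 0.5244 + 0.3750 + 0.2500 + 0.5000 + 0.2500
  = 2.3522 bits

I(U;V) = H(U) + H(V) - H(U,V)
  = 1.4772 + 1.4186 - 2.3522
  = 0.5436 bits

No. I(U;V) = 0.5436 bits, which is ≤ 0.75 bits.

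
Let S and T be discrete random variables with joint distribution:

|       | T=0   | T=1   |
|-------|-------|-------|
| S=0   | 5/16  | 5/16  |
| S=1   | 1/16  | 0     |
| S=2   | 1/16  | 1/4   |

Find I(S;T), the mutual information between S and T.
Marginal P(S) (row sums):
  P(S=0) = 5/16 + 5/16 = 5/8
  P(S=1) = 1/16 + 0 = 1/16
  P(S=2) = 1/16 + 1/4 = 5/16
Marginal P(T) (column sums):
  P(T=0) = 5/16 + 1/16 + 1/16 = 7/16
  P(T=1) = 5/16 + 0 + 1/4 = 9/16

H(S) = -[(5/8)·log₂(5/8) + (1/16)·log₂(1/16) + (5/16)·log₂(5/16)]
  = 0.4238 + 0.2500 + 0.5244
  = 1.1982 bits
H(T) = -[(7/16)·log₂(7/16) + (9/16)·log₂(9/16)]
  = 0.5218 + 0.4669
  = 0.9887 bits
H(S,T) = -[(5/16)·log₂(5/16) + (5/16)·log₂(5/16) + (1/16)·log₂(1/16) + (1/16)·log₂(1/16) + (1/4)·log₂(1/4)]
  = 0.5244 + 0.5244 + 0.2500 + 0.2500 + 0.5000
  = 2.0488 bits

I(S;T) = H(S) + H(T) - H(S,T)
  = 1.1982 + 0.9887 - 2.0488
  = 0.1381 bits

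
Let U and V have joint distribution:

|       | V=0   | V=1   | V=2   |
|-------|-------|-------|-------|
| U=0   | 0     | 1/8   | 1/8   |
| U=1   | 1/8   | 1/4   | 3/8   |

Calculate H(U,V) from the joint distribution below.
H(U,V) = -Σ P(U,V) log₂ P(U,V), summed over the non-zero cells:
H(U,V) = -[(1/8)·log₂(1/8) + (1/8)·log₂(1/8) + (1/8)·log₂(1/8) + (1/4)·log₂(1/4) + (3/8)·log₂(3/8)]
  = 0.3750 + 0.3750 + 0.3750 + 0.5000 + 0.5306
  = 2.1556 bits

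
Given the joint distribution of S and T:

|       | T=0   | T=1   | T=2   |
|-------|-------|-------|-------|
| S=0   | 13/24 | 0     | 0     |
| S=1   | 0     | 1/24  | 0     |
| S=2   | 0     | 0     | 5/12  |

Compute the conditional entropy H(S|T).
Marginal P(T) (column sums):
  P(T=0) = 13/24 + 0 + 0 = 13/24
  P(T=1) = 0 + 1/24 + 0 = 1/24
  P(T=2) = 0 + 0 + 5/12 = 5/12

H(S|T) = -Σ P(S,T)·log₂ P(S|T), where P(S|T) = P(S,T) / P(T)
  (cells with P(S,T) = 0 contribute 0)
  (S=0,T=0): P(S|T) = (13/24)/(13/24) = 1;  -(13/24)·log₂(1) = 0.0000
  (S=1,T=1): P(S|T) = (1/24)/(1/24) = 1;  -(1/24)·log₂(1) = 0.0000
  (S=2,T=2): P(S|T) = (5/12)/(5/12) = 1;  -(5/12)·log₂(1) = 0.0000
H(S|T) = 0.0000 + 0.0000 + 0.0000
  = 0.0000 bits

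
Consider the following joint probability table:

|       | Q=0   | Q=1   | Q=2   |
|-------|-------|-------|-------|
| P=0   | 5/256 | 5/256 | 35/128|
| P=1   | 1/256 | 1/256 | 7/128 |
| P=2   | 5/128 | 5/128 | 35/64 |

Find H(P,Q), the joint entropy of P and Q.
H(P,Q) = -Σ P(P,Q) log₂ P(P,Q), summed over the non-zero cells:
H(P,Q) = -[(5/256)·log₂(5/256) + (5/256)·log₂(5/256) + (35/128)·log₂(35/128) + (1/256)·log₂(1/256) + (1/256)·log₂(1/256) + (7/128)·log₂(7/128) + (5/128)·log₂(5/128) + (5/128)·log₂(5/128) + (35/64)·log₂(35/64)]
  = 0.1109 + 0.1109 + 0.5115 + 0.0313 + 0.0313 + 0.2293 + 0.1827 + 0.1827 + 0.4762
  = 1.8668 bits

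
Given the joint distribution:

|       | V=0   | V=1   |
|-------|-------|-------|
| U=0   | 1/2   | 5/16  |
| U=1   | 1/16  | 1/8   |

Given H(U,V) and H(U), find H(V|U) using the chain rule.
From the chain rule: H(U,V) = H(U) + H(V|U)
Therefore: H(V|U) = H(U,V) - H(U)

H(U,V) = -[(1/2)·log₂(1/2) + (5/16)·log₂(5/16) + (1/16)·log₂(1/16) + (1/8)·log₂(1/8)]
  = 0.5000 + 0.5244 + 0.2500 + 0.3750
  = 1.6494 bits
Marginal P(U) (row sums):
  P(U=0) = 1/2 + 5/16 = 13/16
  P(U=1) = 1/16 + 1/8 = 3/16
H(U) = -[(13/16)·log₂(13/16) + (3/16)·log₂(3/16)]
  = 0.2434 + 0.4528
  = 0.6962 bits

H(V|U) = 1.6494 - 0.6962 = 0.9532 bits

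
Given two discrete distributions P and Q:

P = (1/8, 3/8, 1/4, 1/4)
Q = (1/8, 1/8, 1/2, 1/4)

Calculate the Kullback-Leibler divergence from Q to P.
D(P||Q) = Σ P(i) log₂(P(i)/Q(i))
  i=0: (1/8) × log₂((1/8)/(1/8)) = (1/8) × log₂(1) = 0.0000
  i=1: (3/8) × log₂((3/8)/(1/8)) = (3/8) × log₂(3) = 0.5944
  i=2: (1/4) × log₂((1/4)/(1/2)) = (1/4) × log₂(1/2) = -0.2500
  i=3: (1/4) × log₂((1/4)/(1/4)) = (1/4) × log₂(1) = 0.0000
D(P||Q) = 0.0000 + 0.5944 - 0.2500 + 0.0000
  = 0.3444 bits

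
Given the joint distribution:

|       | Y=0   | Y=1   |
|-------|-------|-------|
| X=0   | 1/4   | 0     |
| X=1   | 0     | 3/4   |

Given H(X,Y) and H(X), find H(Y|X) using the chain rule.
From the chain rule: H(X,Y) = H(X) + H(Y|X)
Therefore: H(Y|X) = H(X,Y) - H(X)

H(X,Y) = -[(1/4)·log₂(1/4) + (3/4)·log₂(3/4)]
  = 0.5000 + 0.3113
  = 0.8113 bits
Marginal P(X) (row sums):
  P(X=0) = 1/4 + 0 = 1/4
  P(X=1) = 0 + 3/4 = 3/4
H(X) = -[(1/4)·log₂(1/4) + (3/4)·log₂(3/4)]
  = 0.5000 + 0.3113
  = 0.8113 bits

H(Y|X) = 0.8113 - 0.8113 = 0.0000 bits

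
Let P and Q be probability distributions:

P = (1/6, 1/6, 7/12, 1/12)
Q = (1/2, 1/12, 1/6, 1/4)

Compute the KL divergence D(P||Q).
D(P||Q) = Σ P(i) log₂(P(i)/Q(i))
  i=0: (1/6) × log₂((1/6)/(1/2)) = (1/6) × log₂(1/3) = -0.2642
  i=1: (1/6) × log₂((1/6)/(1/12)) = (1/6) × log₂(2) = 0.1667
  i=2: (7/12) × log₂((7/12)/(1/6)) = (7/12) × log₂(7/2) = 1.0543
  i=3: (1/12) × log₂((1/12)/(1/4)) = (1/12) × log₂(1/3) = -0.1321
D(P||Q) = -0.2642 + 0.1667 + 1.0543 - 0.1321
  = 0.8247 bits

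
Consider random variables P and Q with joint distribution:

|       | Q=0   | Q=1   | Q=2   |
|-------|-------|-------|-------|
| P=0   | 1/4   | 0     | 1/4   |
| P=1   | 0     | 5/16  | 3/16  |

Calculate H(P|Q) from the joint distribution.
Marginal P(Q) (column sums):
  P(Q=0) = 1/4 + 0 = 1/4
  P(Q=1) = 0 + 5/16 = 5/16
  P(Q=2) = 1/4 + 3/16 = 7/16

H(P|Q) = -Σ P(P,Q)·log₂ P(P|Q), where P(P|Q) = P(P,Q) / P(Q)
  (cells with P(P,Q) = 0 contribute 0)
  (P=0,Q=0): P(P|Q) = (1/4)/(1/4) = 1;  -(1/4)·log₂(1) = 0.0000
  (P=0,Q=2): P(P|Q) = (1/4)/(7/16) = 4/7;  -(1/4)·log₂(4/7) = 0.2018
  (P=1,Q=1): P(P|Q) = (5/16)/(5/16) = 1;  -(5/16)·log₂(1) = 0.0000
  (P=1,Q=2): P(P|Q) = (3/16)/(7/16) = 3/7;  -(3/16)·log₂(3/7) = 0.2292
H(P|Q) = 0.0000 + 0.2018 + 0.0000 + 0.2292
  = 0.4310 bits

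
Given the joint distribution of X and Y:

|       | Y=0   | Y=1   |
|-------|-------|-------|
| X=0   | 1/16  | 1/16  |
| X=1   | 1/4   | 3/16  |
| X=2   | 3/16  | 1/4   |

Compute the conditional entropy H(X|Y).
Marginal P(Y) (column sums):
  P(Y=0) = 1/16 + 1/4 + 3/16 = 1/2
  P(Y=1) = 1/16 + 3/16 + 1/4 = 1/2

H(X|Y) = -Σ P(X,Y)·log₂ P(X|Y), where P(X|Y) = P(X,Y) / P(Y)
  (X=0,Y=0): P(X|Y) = (1/16)/(1/2) = 1/8;  -(1/16)·log₂(1/8) = 0.1875
  (X=0,Y=1): P(X|Y) = (1/16)/(1/2) = 1/8;  -(1/16)·log₂(1/8) = 0.1875
  (X=1,Y=0): P(X|Y) = (1/4)/(1/2) = 1/2;  -(1/4)·log₂(1/2) = 0.2500
  (X=1,Y=1): P(X|Y) = (3/16)/(1/2) = 3/8;  -(3/16)·log₂(3/8) = 0.2653
  (X=2,Y=0): P(X|Y) = (3/16)/(1/2) = 3/8;  -(3/16)·log₂(3/8) = 0.2653
  (X=2,Y=1): P(X|Y) = (1/4)/(1/2) = 1/2;  -(1/4)·log₂(1/2) = 0.2500
H(X|Y) = 0.1875 + 0.1875 + 0.2500 + 0.2653 + 0.2653 + 0.2500
  = 1.4056 bits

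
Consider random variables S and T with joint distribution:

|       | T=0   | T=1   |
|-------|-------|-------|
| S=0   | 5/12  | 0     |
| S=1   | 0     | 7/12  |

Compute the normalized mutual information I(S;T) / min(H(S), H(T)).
Marginal P(S) (row sums):
  P(S=0) = 5/12 + 0 = 5/12
  P(S=1) = 0 + 7/12 = 7/12
Marginal P(T) (column sums):
  P(T=0) = 5/12 + 0 = 5/12
  P(T=1) = 0 + 7/12 = 7/12

H(S) = -[(5/12)·log₂(5/12) + (7/12)·log₂(7/12)]
  = 0.5263 + 0.4536
  = 0.9799 bits
H(T) = -[(5/12)·log₂(5/12) + (7/12)·log₂(7/12)]
  = 0.5263 + 0.4536
  = 0.9799 bits
H(S,T) = -[(5/12)·log₂(5/12) + (7/12)·log₂(7/12)]
  = 0.5263 + 0.4536
  = 0.9799 bits

I(S;T) = H(S) + H(T) - H(S,T)
  = 0.9799 + 0.9799 - 0.9799
  = 0.9799 bits

min(H(S), H(T)) = min(0.9799, 0.9799) = 0.9799 bits
Normalized MI = 0.9799 / 0.9799 = 1.0000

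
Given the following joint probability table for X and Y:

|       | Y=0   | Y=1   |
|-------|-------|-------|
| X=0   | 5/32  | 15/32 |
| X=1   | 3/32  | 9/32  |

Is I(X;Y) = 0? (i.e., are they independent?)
Marginal P(X) (row sums):
  P(X=0) = 5/32 + 15/32 = 5/8
  P(X=1) = 3/32 + 9/32 = 3/8
Marginal P(Y) (column sums):
  P(Y=0) = 5/32 + 3/32 = 1/4
  P(Y=1) = 15/32 + 9/32 = 3/4

X and Y are independent iff P(X=i,Y=j) = P(X=i)·P(Y=j) for every cell.
  P(X=0)·P(Y=0) = 5/8 × 1/4 = 5/32 = P(X=0,Y=0) ✓
  P(X=0)·P(Y=1) = 5/8 × 3/4 = 15/32 = P(X=0,Y=1) ✓
  P(X=1)·P(Y=0) = 3/8 × 1/4 = 3/32 = P(X=1,Y=0) ✓
  P(X=1)·P(Y=1) = 3/8 × 3/4 = 9/32 = P(X=1,Y=1) ✓

Yes, X and Y are independent: every cell factors, so I(X;Y) = 0 bits.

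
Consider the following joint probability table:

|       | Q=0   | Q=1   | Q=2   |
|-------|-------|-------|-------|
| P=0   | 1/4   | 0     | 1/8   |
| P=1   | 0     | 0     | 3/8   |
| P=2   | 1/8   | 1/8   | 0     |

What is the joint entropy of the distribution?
H(P,Q) = -Σ P(P,Q) log₂ P(P,Q), summed over the non-zero cells:
H(P,Q) = -[(1/4)·log₂(1/4) + (1/8)·log₂(1/8) + (3/8)·log₂(3/8) + (1/8)·log₂(1/8) + (1/8)·log₂(1/8)]
  = 0.5000 + 0.3750 + 0.5306 + 0.3750 + 0.3750
  = 2.1556 bits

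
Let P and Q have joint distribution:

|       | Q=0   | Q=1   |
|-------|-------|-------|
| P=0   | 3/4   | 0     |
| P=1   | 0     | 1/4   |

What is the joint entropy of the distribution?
H(P,Q) = -Σ P(P,Q) log₂ P(P,Q), summed over the non-zero cells:
H(P,Q) = -[(3/4)·log₂(3/4) + (1/4)·log₂(1/4)]
  = 0.3113 + 0.5000
  = 0.8113 bits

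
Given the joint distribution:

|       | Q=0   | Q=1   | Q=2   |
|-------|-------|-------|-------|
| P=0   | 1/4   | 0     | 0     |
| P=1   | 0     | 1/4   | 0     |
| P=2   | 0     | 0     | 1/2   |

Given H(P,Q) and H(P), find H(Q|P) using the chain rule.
From the chain rule: H(P,Q) = H(P) + H(Q|P)
Therefore: H(Q|P) = H(P,Q) - H(P)

H(P,Q) = -[(1/4)·log₂(1/4) + (1/4)·log₂(1/4) + (1/2)·log₂(1/2)]
  = 0.5000 + 0.5000 + 0.5000
  = 1.5000 bits
Marginal P(P) (row sums):
  P(P=0) = 1/4 + 0 + 0 = 1/4
  P(P=1) = 0 + 1/4 + 0 = 1/4
  P(P=2) = 0 + 0 + 1/2 = 1/2
H(P) = -[(1/4)·log₂(1/4) + (1/4)·log₂(1/4) + (1/2)·log₂(1/2)]
  = 0.5000 + 0.5000 + 0.5000
  = 1.5000 bits

H(Q|P) = 1.5000 - 1.5000 = 0.0000 bits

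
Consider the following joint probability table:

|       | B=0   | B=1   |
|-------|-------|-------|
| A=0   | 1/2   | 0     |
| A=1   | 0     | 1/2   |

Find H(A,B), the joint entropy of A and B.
H(A,B) = -Σ P(A,B) log₂ P(A,B), summed over the non-zero cells:
H(A,B) = -[(1/2)·log₂(1/2) + (1/2)·log₂(1/2)]
  = 0.5000 + 0.5000
  = 1.0000 bits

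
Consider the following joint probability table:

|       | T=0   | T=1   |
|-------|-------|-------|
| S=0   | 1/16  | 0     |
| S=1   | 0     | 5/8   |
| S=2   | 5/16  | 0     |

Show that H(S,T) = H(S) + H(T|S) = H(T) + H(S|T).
Marginal P(S) (row sums):
  P(S=0) = 1/16 + 0 = 1/16
  P(S=1) = 0 + 5/8 = 5/8
  P(S=2) = 5/16 + 0 = 5/16
Marginal P(T) (column sums):
  P(T=0) = 1/16 + 0 + 5/16 = 3/8
  P(T=1) = 0 + 5/8 + 0 = 5/8

Decomposition 1: H(S) + H(T|S)
H(S) = -[(1/16)·log₂(1/16) + (5/8)·log₂(5/8) + (5/16)·log₂(5/16)]
  = 0.2500 + 0.4238 + 0.5244
  = 1.1982 bits
H(T|S) = -Σ P(S,T)·log₂ P(T|S), where P(T|S) = P(S,T) / P(S)
  (cells with P(S,T) = 0 contribute 0)
  (S=0,T=0): P(T|S) = (1/16)/(1/16) = 1;  -(1/16)·log₂(1) = 0.0000
  (S=1,T=1): P(T|S) = (5/8)/(5/8) = 1;  -(5/8)·log₂(1) = 0.0000
  (S=2,T=0): P(T|S) = (5/16)/(5/16) = 1;  -(5/16)·log₂(1) = 0.0000
H(T|S) = 0.0000 + 0.0000 + 0.0000
  = 0.0000 bits
H(S) + H(T|S) = 1.1982 + 0.0000 = 1.1982 bits

Decomposition 2: H(T) + H(S|T)
H(T) = -[(3/8)·log₂(3/8) + (5/8)·log₂(5/8)]
  = 0.5306 + 0.4238
  = 0.9544 bits
H(S|T) = -Σ P(S,T)·log₂ P(S|T), where P(S|T) = P(S,T) / P(T)
  (cells with P(S,T) = 0 contribute 0)
  (S=0,T=0): P(S|T) = (1/16)/(3/8) = 1/6;  -(1/16)·log₂(1/6) = 0.1616
  (S=1,T=1): P(S|T) = (5/8)/(5/8) = 1;  -(5/8)·log₂(1) = 0.0000
  (S=2,T=0): P(S|T) = (5/16)/(3/8) = 5/6;  -(5/16)·log₂(5/6) = 0.0822
H(S|T) = 0.1616 + 0.0000 + 0.0822
  = 0.2438 bits
H(T) + H(S|T) = 0.9544 + 0.2438 = 1.1982 bits

Direct computation of the joint entropy:
H(S,T) = -[(1/16)·log₂(1/16) + (5/8)·log₂(5/8) + (5/16)·log₂(5/16)]
  = 0.2500 + 0.4238 + 0.5244
  = 1.1982 bits

All three agree: H(S,T) = 1.1982 bits ✓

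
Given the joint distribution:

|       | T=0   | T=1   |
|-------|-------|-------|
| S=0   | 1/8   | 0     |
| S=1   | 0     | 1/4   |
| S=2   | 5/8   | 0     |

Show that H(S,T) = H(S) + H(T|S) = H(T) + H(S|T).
Marginal P(S) (row sums):
  P(S=0) = 1/8 + 0 = 1/8
  P(S=1) = 0 + 1/4 = 1/4
  P(S=2) = 5/8 + 0 = 5/8
Marginal P(T) (column sums):
  P(T=0) = 1/8 + 0 + 5/8 = 3/4
  P(T=1) = 0 + 1/4 + 0 = 1/4

Decomposition 1: H(S) + H(T|S)
H(S) = -[(1/8)·log₂(1/8) + (1/4)·log₂(1/4) + (5/8)·log₂(5/8)]
  = 0.3750 + 0.5000 + 0.4238
  = 1.2988 bits
H(T|S) = -Σ P(S,T)·log₂ P(T|S), where P(T|S) = P(S,T) / P(S)
  (cells with P(S,T) = 0 contribute 0)
  (S=0,T=0): P(T|S) = (1/8)/(1/8) = 1;  -(1/8)·log₂(1) = 0.0000
  (S=1,T=1): P(T|S) = (1/4)/(1/4) = 1;  -(1/4)·log₂(1) = 0.0000
  (S=2,T=0): P(T|S) = (5/8)/(5/8) = 1;  -(5/8)·log₂(1) = 0.0000
H(T|S) = 0.0000 + 0.0000 + 0.0000
  = 0.0000 bits
H(S) + H(T|S) = 1.2988 + 0.0000 = 1.2988 bits

Decomposition 2: H(T) + H(S|T)
H(T) = -[(3/4)·log₂(3/4) + (1/4)·log₂(1/4)]
  = 0.3113 + 0.5000
  = 0.8113 bits
H(S|T) = -Σ P(S,T)·log₂ P(S|T), where P(S|T) = P(S,T) / P(T)
  (cells with P(S,T) = 0 contribute 0)
  (S=0,T=0): P(S|T) = (1/8)/(3/4) = 1/6;  -(1/8)·log₂(1/6) = 0.3231
  (S=1,T=1): P(S|T) = (1/4)/(1/4) = 1;  -(1/4)·log₂(1) = 0.0000
  (S=2,T=0): P(S|T) = (5/8)/(3/4) = 5/6;  -(5/8)·log₂(5/6) = 0.1644
H(S|T) = 0.3231 + 0.0000 + 0.1644
  = 0.4875 bits
H(T) + H(S|T) = 0.8113 + 0.4875 = 1.2988 bits

Direct computation of the joint entropy:
H(S,T) = -[(1/8)·log₂(1/8) + (1/4)·log₂(1/4) + (5/8)·log₂(5/8)]
  = 0.3750 + 0.5000 + 0.4238
  = 1.2988 bits

All three agree: H(S,T) = 1.2988 bits ✓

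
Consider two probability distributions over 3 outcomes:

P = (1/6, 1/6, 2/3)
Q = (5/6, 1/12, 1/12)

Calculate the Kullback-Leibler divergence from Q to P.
D(P||Q) = Σ P(i) log₂(P(i)/Q(i))
  i=0: (1/6) × log₂((1/6)/(5/6)) = (1/6) × log₂(1/5) = -0.3870
  i=1: (1/6) × log₂((1/6)/(1/12)) = (1/6) × log₂(2) = 0.1667
  i=2: (2/3) × log₂((2/3)/(1/12)) = (2/3) × log₂(8) = 2.0000
D(P||Q) = -0.3870 + 0.1667 + 2.0000
  = 1.7797 bits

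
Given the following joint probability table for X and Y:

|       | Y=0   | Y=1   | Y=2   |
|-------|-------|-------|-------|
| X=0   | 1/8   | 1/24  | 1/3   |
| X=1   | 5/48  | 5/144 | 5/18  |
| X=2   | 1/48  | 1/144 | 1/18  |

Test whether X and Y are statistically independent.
Marginal P(X) (row sums):
  P(X=0) = 1/8 + 1/24 + 1/3 = 1/2
  P(X=1) = 5/48 + 5/144 + 5/18 = 5/12
  P(X=2) = 1/48 + 1/144 + 1/18 = 1/12
Marginal P(Y) (column sums):
  P(Y=0) = 1/8 + 5/48 + 1/48 = 1/4
  P(Y=1) = 1/24 + 5/144 + 1/144 = 1/12
  P(Y=2) = 1/3 + 5/18 + 1/18 = 2/3

X and Y are independent iff P(X=i,Y=j) = P(X=i)·P(Y=j) for every cell.
  P(X=0)·P(Y=0) = 1/2 × 1/4 = 1/8 = P(X=0,Y=0) ✓
  P(X=0)·P(Y=1) = 1/2 × 1/12 = 1/24 = P(X=0,Y=1) ✓
  P(X=0)·P(Y=2) = 1/2 × 2/3 = 1/3 = P(X=0,Y=2) ✓
  P(X=1)·P(Y=0) = 5/12 × 1/4 = 5/48 = P(X=1,Y=0) ✓
  P(X=1)·P(Y=1) = 5/12 × 1/12 = 5/144 = P(X=1,Y=1) ✓
  P(X=1)·P(Y=2) = 5/12 × 2/3 = 5/18 = P(X=1,Y=2) ✓
  P(X=2)·P(Y=0) = 1/12 × 1/4 = 1/48 = P(X=2,Y=0) ✓
  P(X=2)·P(Y=1) = 1/12 × 1/12 = 1/144 = P(X=2,Y=1) ✓
  P(X=2)·P(Y=2) = 1/12 × 2/3 = 1/18 = P(X=2,Y=2) ✓

Yes, X and Y are independent: every cell factors, so I(X;Y) = 0 bits.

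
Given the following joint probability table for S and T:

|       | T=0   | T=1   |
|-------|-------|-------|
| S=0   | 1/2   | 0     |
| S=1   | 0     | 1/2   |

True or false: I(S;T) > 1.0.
Marginal P(S) (row sums):
  P(S=0) = 1/2 + 0 = 1/2
  P(S=1) = 0 + 1/2 = 1/2
Marginal P(T) (column sums):
  P(T=0) = 1/2 + 0 = 1/2
  P(T=1) = 0 + 1/2 = 1/2

H(S) = -[(1/2)·log₂(1/2) + (1/2)·log₂(1/2)]
  = 0.5000 + 0.5000
  = 1.0000 bits
H(T) = -[(1/2)·log₂(1/2) + (1/2)·log₂(1/2)]
  = 0.5000 + 0.5000
  = 1.0000 bits
H(S,T) = -[(1/2)·log₂(1/2) + (1/2)·log₂(1/2)]
  = 0.5000 + 0.5000
  = 1.0000 bits

I(S;T) = H(S) + H(T) - H(S,T)
  = 1.0000 + 1.0000 - 1.0000
  = 1.0000 bits

False. I(S;T) = 1.0000 bits, which is ≤ 1.0 bits.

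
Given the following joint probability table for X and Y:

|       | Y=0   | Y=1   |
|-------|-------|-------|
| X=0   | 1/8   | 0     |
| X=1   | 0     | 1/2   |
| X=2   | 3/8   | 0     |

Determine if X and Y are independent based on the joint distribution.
Marginal P(X) (row sums):
  P(X=0) = 1/8 + 0 = 1/8
  P(X=1) = 0 + 1/2 = 1/2
  P(X=2) = 3/8 + 0 = 3/8
Marginal P(Y) (column sums):
  P(Y=0) = 1/8 + 0 + 3/8 = 1/2
  P(Y=1) = 0 + 1/2 + 0 = 1/2

X and Y are independent iff P(X=i,Y=j) = P(X=i)·P(Y=j) for every cell.
  P(X=0)·P(Y=0) = 1/8 × 1/2 = 1/16, but P(X=0,Y=0) = 1/8 ✗

No, X and Y are not independent. Quantitatively, I(X;Y) > 0:

H(X) = -[(1/8)·log₂(1/8) + (1/2)·log₂(1/2) + (3/8)·log₂(3/8)]
  = 0.3750 + 0.5000 + 0.5306
  = 1.4056 bits
H(Y) = -[(1/2)·log₂(1/2) + (1/2)·log₂(1/2)]
  = 0.5000 + 0.5000
  = 1.0000 bits
H(X,Y) = -[(1/8)·log₂(1/8) + (1/2)·log₂(1/2) + (3/8)·log₂(3/8)]
  = 0.3750 + 0.5000 + 0.5306
  = 1.4056 bits
I(X;Y) = H(X) + H(Y) - H(X,Y) = 1.4056 + 1.0000 - 1.4056 = 1.0000 bits > 0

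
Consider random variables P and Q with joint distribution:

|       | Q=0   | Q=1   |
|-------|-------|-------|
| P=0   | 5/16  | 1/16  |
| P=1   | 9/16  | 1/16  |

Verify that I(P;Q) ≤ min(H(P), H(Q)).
Marginal P(P) (row sums):
  P(P=0) = 5/16 + 1/16 = 3/8
  P(P=1) = 9/16 + 1/16 = 5/8
Marginal P(Q) (column sums):
  P(Q=0) = 5/16 + 9/16 = 7/8
  P(Q=1) = 1/16 + 1/16 = 1/8

H(P) = -[(3/8)·log₂(3/8) + (5/8)·log₂(5/8)]
  = 0.5306 + 0.4238
  = 0.9544 bits
H(Q) = -[(7/8)·log₂(7/8) + (1/8)·log₂(1/8)]
  = 0.1686 + 0.3750
  = 0.5436 bits
H(P,Q) = -[(5/16)·log₂(5/16) + (1/16)·log₂(1/16) + (9/16)·log₂(9/16) + (1/16)·log₂(1/16)]
  = 0.5244 + 0.2500 + 0.4669 + 0.2500
  = 1.4913 bits

I(P;Q) = H(P) + H(Q) - H(P,Q)
  = 0.9544 + 0.5436 - 1.4913
  = 0.0067 bits

min(H(P), H(Q)) = min(0.9544, 0.5436) = 0.5436 bits
Since 0.0067 ≤ 0.5436, the bound is satisfied ✓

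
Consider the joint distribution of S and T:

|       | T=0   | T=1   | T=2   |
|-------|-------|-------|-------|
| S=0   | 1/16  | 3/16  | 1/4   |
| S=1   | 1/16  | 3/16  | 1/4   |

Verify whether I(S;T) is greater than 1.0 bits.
Marginal P(S) (row sums):
  P(S=0) = 1/16 + 3/16 + 1/4 = 1/2
  P(S=1) = 1/16 + 3/16 + 1/4 = 1/2
Marginal P(T) (column sums):
  P(T=0) = 1/16 + 1/16 = 1/8
  P(T=1) = 3/16 + 3/16 = 3/8
  P(T=2) = 1/4 + 1/4 = 1/2

H(S) = -[(1/2)·log₂(1/2) + (1/2)·log₂(1/2)]
  = 0.5000 + 0.5000
  = 1.0000 bits
H(T) = -[(1/8)·log₂(1/8) + (3/8)·log₂(3/8) + (1/2)·log₂(1/2)]
  = 0.3750 + 0.5306 + 0.5000
  = 1.4056 bits
H(S,T) = -[(1/16)·log₂(1/16) + (3/16)·log₂(3/16) + (1/4)·log₂(1/4) + (1/16)·log₂(1/16) + (3/16)·log₂(3/16) + (1/4)·log₂(1/4)]
  = 0.2500 + 0.4528 + 0.5000 + 0.2500 + 0.4528 + 0.5000
  = 2.4056 bits

I(S;T) = H(S) + H(T) - H(S,T)
  = 1.0000 + 1.4056 - 2.4056
  = 0.0000 bits

No. I(S;T) = 0.0000 bits, which is ≤ 1.0 bits.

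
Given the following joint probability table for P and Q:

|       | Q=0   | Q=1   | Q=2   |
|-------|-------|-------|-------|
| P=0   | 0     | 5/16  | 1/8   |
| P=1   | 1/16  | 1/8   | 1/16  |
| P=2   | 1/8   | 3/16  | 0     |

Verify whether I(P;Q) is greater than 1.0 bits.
Marginal P(P) (row sums):
  P(P=0) = 0 + 5/16 + 1/8 = 7/16
  P(P=1) = 1/16 + 1/8 + 1/16 = 1/4
  P(P=2) = 1/8 + 3/16 + 0 = 5/16
Marginal P(Q) (column sums):
  P(Q=0) = 0 + 1/16 + 1/8 = 3/16
  P(Q=1) = 5/16 + 1/8 + 3/16 = 5/8
  P(Q=2) = 1/8 + 1/16 + 0 = 3/16

H(P) = -[(7/16)·log₂(7/16) + (1/4)·log₂(1/4) + (5/16)·log₂(5/16)]
  = 0.5218 + 0.5000 + 0.5244
  = 1.5462 bits
H(Q) = -[(3/16)·log₂(3/16) + (5/8)·log₂(5/8) + (3/16)·log₂(3/16)]
  = 0.4528 + 0.4238 + 0.4528
  = 1.3294 bits
H(P,Q) = -[(5/16)·log₂(5/16) + (1/8)·log₂(1/8) + (1/16)·log₂(1/16) + (1/8)·log₂(1/8) + (1/16)·log₂(1/16) + (1/8)·log₂(1/8) + (3/16)·log₂(3/16)]
  = 0.5244 + 0.3750 + 0.2500 + 0.3750 + 0.2500 + 0.3750 + 0.4528
  = 2.6022 bits

I(P;Q) = H(P) + H(Q) - H(P,Q)
  = 1.5462 + 1.3294 - 2.6022
  = 0.2734 bits

No. I(P;Q) = 0.2734 bits, which is ≤ 1.0 bits.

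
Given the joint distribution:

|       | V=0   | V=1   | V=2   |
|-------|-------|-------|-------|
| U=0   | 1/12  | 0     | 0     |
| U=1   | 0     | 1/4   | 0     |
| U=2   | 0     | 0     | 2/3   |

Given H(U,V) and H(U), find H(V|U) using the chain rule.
From the chain rule: H(U,V) = H(U) + H(V|U)
Therefore: H(V|U) = H(U,V) - H(U)

H(U,V) = -[(1/12)·log₂(1/12) + (1/4)·log₂(1/4) + (2/3)·log₂(2/3)]
  = 0.2987 + 0.5000 + 0.3900
  = 1.1887 bits
Marginal P(U) (row sums):
  P(U=0) = 1/12 + 0 + 0 = 1/12
  P(U=1) = 0 + 1/4 + 0 = 1/4
  P(U=2) = 0 + 0 + 2/3 = 2/3
H(U) = -[(1/12)·log₂(1/12) + (1/4)·log₂(1/4) + (2/3)·log₂(2/3)]
  = 0.2987 + 0.5000 + 0.3900
  = 1.1887 bits

H(V|U) = 1.1887 - 1.1887 = 0.0000 bits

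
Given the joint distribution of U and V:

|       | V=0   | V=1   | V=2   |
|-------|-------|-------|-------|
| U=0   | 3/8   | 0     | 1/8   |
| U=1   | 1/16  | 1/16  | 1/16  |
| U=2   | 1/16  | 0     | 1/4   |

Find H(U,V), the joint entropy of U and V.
H(U,V) = -Σ P(U,V) log₂ P(U,V), summed over the non-zero cells:
H(U,V) = -[(3/8)·log₂(3/8) + (1/8)·log₂(1/8) + (1/16)·log₂(1/16) + (1/16)·log₂(1/16) + (1/16)·log₂(1/16) + (1/16)·log₂(1/16) + (1/4)·log₂(1/4)]
  = 0.5306 + 0.3750 + 0.2500 + 0.2500 + 0.2500 + 0.2500 + 0.5000
  = 2.4056 bits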